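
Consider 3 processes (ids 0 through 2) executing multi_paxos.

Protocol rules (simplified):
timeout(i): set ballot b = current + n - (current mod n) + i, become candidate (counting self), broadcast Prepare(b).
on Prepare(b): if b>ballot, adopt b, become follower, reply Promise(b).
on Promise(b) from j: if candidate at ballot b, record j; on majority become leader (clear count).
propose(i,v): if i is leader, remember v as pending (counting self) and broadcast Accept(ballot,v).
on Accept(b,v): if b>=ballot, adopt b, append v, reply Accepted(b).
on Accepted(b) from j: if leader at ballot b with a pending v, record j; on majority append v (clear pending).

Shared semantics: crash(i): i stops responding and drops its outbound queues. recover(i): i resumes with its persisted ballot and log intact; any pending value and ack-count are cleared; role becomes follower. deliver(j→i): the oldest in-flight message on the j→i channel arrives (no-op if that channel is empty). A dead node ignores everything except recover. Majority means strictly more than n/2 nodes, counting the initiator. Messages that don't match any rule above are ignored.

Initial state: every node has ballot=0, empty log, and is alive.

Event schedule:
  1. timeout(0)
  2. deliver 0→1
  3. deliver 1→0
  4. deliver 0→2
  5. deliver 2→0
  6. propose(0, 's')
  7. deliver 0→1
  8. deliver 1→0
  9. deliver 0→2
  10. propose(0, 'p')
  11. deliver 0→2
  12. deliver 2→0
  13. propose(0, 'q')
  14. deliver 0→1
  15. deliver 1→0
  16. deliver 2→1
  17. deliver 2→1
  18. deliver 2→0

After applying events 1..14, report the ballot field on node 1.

e1 timeout(0): 0[cand,b=3,-]
e2 deliver 0→1: 1[foll,b=3,-]
e3 deliver 1→0: 0[lead,b=3,-]
e4 deliver 0→2: 2[foll,b=3,-]
e5 deliver 2→0: ·
e6 propose(0,'s'): ·
e7 deliver 0→1: 1[foll,b=3,s]
e8 deliver 1→0: 0[lead,b=3,s]
e9 deliver 0→2: 2[foll,b=3,s]
e10 propose(0,'p'): ·
e11 deliver 0→2: 2[foll,b=3,s,p]
e12 deliver 2→0: 0[lead,b=3,s,p]
e13 propose(0,'q'): ·
e14 deliver 0→1: 1[foll,b=3,s,p]

3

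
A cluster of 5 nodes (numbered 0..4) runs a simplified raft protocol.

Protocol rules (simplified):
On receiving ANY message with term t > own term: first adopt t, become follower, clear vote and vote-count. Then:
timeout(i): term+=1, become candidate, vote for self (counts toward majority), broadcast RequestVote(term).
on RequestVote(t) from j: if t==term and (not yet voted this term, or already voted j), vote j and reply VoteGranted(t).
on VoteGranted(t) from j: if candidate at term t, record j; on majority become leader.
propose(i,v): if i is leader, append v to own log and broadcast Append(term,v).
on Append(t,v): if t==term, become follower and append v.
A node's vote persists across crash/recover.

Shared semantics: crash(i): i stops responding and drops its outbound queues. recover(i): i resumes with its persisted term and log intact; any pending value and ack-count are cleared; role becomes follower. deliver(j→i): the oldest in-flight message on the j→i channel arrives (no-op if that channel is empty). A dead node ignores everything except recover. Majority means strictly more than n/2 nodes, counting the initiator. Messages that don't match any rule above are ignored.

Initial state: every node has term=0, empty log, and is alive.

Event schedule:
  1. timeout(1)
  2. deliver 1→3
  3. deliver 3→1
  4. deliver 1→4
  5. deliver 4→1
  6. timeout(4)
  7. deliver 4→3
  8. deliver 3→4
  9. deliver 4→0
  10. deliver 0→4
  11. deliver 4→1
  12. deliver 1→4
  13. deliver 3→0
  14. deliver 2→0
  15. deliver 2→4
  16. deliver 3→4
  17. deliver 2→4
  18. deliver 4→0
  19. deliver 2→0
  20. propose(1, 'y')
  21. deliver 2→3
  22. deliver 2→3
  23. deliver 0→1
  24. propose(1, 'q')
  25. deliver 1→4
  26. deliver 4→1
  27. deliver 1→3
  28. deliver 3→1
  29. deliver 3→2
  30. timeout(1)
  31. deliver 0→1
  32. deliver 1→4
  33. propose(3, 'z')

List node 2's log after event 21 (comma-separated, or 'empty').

[1] timeout(1) → N1(cand t1 [-])
[2] deliver 1→3 → N3(foll t1 [-])
[3] deliver 3→1 → ∅
[4] deliver 1→4 → N4(foll t1 [-])
[5] deliver 4→1 → N1(lead t1 [-])
[6] timeout(4) → N4(cand t2 [-])
[7] deliver 4→3 → N3(foll t2 [-])
[8] deliver 3→4 → ∅
[9] deliver 4→0 → N0(foll t2 [-])
[10] deliver 0→4 → N4(lead t2 [-])
[11] deliver 4→1 → N1(foll t2 [-])
[12] deliver 1→4 → ∅
[13] deliver 3→0 → ∅
[14] deliver 2→0 → ∅
[15] deliver 2→4 → ∅
[16] deliver 3→4 → ∅
[17] deliver 2→4 → ∅
[18] deliver 4→0 → ∅
[19] deliver 2→0 → ∅
[20] propose(1,'y') → ∅
[21] deliver 2→3 → ∅

empty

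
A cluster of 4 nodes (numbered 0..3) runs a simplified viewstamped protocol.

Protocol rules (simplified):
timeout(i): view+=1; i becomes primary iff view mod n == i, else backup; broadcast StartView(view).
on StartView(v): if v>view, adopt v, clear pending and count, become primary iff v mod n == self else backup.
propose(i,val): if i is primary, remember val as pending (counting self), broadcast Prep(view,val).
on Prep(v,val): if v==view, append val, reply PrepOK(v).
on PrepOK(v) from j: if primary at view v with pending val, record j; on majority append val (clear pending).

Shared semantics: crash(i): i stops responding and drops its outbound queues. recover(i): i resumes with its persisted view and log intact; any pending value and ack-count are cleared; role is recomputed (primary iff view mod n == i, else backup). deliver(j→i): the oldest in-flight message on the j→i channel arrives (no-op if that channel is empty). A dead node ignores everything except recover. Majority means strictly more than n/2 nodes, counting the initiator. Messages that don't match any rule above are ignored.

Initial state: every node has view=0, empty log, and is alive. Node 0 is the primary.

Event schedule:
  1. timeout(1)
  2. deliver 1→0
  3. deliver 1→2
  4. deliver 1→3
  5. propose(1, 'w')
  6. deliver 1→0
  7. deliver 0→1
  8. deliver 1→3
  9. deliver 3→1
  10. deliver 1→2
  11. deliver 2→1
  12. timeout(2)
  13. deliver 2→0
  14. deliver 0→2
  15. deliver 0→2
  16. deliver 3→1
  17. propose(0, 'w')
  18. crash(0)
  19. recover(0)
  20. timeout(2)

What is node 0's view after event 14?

e1 timeout(1): 1[prim,v=1,-]
e2 deliver 1→0: 0[back,v=1,-]
e3 deliver 1→2: 2[back,v=1,-]
e4 deliver 1→3: 3[back,v=1,-]
e5 propose(1,'w'): ·
e6 deliver 1→0: 0[back,v=1,w]
e7 deliver 0→1: ·
e8 deliver 1→3: 3[back,v=1,w]
e9 deliver 3→1: 1[prim,v=1,w]
e10 deliver 1→2: 2[back,v=1,w]
e11 deliver 2→1: ·
e12 timeout(2): 2[prim,v=2,w]
e13 deliver 2→0: 0[back,v=2,w]
e14 deliver 0→2: ·

2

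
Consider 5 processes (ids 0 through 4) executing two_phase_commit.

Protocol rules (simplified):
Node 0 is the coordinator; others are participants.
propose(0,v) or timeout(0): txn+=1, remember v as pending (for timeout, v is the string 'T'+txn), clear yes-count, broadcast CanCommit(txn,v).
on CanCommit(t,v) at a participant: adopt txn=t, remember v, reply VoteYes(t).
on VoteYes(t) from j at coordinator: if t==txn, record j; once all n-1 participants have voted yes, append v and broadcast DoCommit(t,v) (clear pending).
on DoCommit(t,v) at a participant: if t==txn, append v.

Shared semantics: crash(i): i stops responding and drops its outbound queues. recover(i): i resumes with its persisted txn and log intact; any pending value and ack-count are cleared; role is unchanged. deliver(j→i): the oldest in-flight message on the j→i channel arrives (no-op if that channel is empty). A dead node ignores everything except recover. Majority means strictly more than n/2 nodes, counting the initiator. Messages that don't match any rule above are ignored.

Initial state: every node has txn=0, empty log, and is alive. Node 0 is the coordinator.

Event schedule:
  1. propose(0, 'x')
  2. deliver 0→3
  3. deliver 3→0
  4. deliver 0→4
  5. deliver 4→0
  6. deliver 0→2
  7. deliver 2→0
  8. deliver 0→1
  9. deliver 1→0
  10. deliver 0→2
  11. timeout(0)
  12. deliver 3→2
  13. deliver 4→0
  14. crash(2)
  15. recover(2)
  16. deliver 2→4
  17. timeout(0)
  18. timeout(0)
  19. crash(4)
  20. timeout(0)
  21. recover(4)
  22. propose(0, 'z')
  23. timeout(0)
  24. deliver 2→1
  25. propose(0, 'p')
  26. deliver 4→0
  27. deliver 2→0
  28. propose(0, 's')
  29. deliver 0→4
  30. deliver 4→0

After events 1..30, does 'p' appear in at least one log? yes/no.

no

after 1 — propose(0,'x'): n0:coor/t1/[-]
after 2 — deliver 0→3: n3:part/t1/[-]
after 3 — deliver 3→0: ·
after 4 — deliver 0→4: n4:part/t1/[-]
after 5 — deliver 4→0: ·
after 6 — deliver 0→2: n2:part/t1/[-]
after 7 — deliver 2→0: ·
after 8 — deliver 0→1: n1:part/t1/[-]
after 9 — deliver 1→0: n0:coor/t1/[x]
after 10 — deliver 0→2: n2:part/t1/[x]
after 11 — timeout(0): n0:coor/t2/[x]
after 12 — deliver 3→2: ·
after 13 — deliver 4→0: ·
after 14 — crash(2): n2:✗part/t1/[x]
after 15 — recover(2): n2:part/t1/[x]
after 16 — deliver 2→4: ·
after 17 — timeout(0): n0:coor/t3/[x]
after 18 — timeout(0): n0:coor/t4/[x]
after 19 — crash(4): n4:✗part/t1/[-]
after 20 — timeout(0): n0:coor/t5/[x]
after 21 — recover(4): n4:part/t1/[-]
after 22 — propose(0,'z'): n0:coor/t6/[x]
after 23 — timeout(0): n0:coor/t7/[x]
after 24 — deliver 2→1: ·
after 25 — propose(0,'p'): n0:coor/t8/[x]
after 26 — deliver 4→0: ·
after 27 — deliver 2→0: ·
after 28 — propose(0,'s'): n0:coor/t9/[x]
after 29 — deliver 0→4: n4:part/t1/[x]
after 30 — deliver 4→0: ·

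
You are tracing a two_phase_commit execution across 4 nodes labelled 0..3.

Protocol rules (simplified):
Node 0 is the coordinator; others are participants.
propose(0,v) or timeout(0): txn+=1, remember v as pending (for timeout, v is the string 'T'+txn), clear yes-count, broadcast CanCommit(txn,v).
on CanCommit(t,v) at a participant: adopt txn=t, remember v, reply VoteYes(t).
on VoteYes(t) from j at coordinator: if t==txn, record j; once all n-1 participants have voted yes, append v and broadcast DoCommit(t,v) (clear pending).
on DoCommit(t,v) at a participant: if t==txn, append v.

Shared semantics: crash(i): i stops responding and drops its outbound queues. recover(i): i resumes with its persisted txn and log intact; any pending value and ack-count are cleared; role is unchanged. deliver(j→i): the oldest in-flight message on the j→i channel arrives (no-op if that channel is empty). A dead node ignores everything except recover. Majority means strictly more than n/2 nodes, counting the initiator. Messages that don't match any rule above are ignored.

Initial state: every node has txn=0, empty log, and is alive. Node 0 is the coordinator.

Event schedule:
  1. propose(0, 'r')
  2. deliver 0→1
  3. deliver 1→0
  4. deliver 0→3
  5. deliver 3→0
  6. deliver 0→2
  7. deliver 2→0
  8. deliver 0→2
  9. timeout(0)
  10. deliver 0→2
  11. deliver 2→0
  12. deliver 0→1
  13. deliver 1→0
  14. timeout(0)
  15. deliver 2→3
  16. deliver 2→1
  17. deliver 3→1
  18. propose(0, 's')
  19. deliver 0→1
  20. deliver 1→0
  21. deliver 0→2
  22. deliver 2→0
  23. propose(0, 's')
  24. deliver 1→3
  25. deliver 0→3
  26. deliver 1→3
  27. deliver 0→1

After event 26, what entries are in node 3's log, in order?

step 1 propose(0,'r'): 0={coor,t=1,log=-}
step 2 deliver 0→1: 1={part,t=1,log=-}
step 3 deliver 1→0: —
step 4 deliver 0→3: 3={part,t=1,log=-}
step 5 deliver 3→0: —
step 6 deliver 0→2: 2={part,t=1,log=-}
step 7 deliver 2→0: 0={coor,t=1,log=r}
step 8 deliver 0→2: 2={part,t=1,log=r}
step 9 timeout(0): 0={coor,t=2,log=r}
step 10 deliver 0→2: 2={part,t=2,log=r}
step 11 deliver 2→0: —
step 12 deliver 0→1: 1={part,t=1,log=r}
step 13 deliver 1→0: —
step 14 timeout(0): 0={coor,t=3,log=r}
step 15 deliver 2→3: —
step 16 deliver 2→1: —
step 17 deliver 3→1: —
step 18 propose(0,'s'): 0={coor,t=4,log=r}
step 19 deliver 0→1: 1={part,t=2,log=r}
step 20 deliver 1→0: —
step 21 deliver 0→2: 2={part,t=3,log=r}
step 22 deliver 2→0: —
step 23 propose(0,'s'): 0={coor,t=5,log=r}
step 24 deliver 1→3: —
step 25 deliver 0→3: 3={part,t=1,log=r}
step 26 deliver 1→3: —

r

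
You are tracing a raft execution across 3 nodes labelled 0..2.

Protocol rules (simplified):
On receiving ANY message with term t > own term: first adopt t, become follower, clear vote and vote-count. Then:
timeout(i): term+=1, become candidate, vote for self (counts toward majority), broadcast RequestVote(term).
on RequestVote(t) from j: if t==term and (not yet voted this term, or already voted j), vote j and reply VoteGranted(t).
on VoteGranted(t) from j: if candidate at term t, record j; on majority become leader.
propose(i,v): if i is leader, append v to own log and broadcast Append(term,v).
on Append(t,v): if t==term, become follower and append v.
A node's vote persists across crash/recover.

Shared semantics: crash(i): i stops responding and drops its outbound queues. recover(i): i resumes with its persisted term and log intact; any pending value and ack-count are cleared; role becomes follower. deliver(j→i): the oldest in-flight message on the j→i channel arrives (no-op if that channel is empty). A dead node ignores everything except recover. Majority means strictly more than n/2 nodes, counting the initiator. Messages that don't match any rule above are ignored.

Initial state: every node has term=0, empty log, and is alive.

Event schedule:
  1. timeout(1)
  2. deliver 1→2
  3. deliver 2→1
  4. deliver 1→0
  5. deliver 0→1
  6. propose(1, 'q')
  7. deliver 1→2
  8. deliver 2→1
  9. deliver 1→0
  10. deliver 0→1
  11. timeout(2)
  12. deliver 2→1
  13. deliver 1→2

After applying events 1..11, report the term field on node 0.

[1] timeout(1) → N1(cand t1 [-])
[2] deliver 1→2 → N2(foll t1 [-])
[3] deliver 2→1 → N1(lead t1 [-])
[4] deliver 1→0 → N0(foll t1 [-])
[5] deliver 0→1 → ∅
[6] propose(1,'q') → N1(lead t1 [q])
[7] deliver 1→2 → N2(foll t1 [q])
[8] deliver 2→1 → ∅
[9] deliver 1→0 → N0(foll t1 [q])
[10] deliver 0→1 → ∅
[11] timeout(2) → N2(cand t2 [q])

1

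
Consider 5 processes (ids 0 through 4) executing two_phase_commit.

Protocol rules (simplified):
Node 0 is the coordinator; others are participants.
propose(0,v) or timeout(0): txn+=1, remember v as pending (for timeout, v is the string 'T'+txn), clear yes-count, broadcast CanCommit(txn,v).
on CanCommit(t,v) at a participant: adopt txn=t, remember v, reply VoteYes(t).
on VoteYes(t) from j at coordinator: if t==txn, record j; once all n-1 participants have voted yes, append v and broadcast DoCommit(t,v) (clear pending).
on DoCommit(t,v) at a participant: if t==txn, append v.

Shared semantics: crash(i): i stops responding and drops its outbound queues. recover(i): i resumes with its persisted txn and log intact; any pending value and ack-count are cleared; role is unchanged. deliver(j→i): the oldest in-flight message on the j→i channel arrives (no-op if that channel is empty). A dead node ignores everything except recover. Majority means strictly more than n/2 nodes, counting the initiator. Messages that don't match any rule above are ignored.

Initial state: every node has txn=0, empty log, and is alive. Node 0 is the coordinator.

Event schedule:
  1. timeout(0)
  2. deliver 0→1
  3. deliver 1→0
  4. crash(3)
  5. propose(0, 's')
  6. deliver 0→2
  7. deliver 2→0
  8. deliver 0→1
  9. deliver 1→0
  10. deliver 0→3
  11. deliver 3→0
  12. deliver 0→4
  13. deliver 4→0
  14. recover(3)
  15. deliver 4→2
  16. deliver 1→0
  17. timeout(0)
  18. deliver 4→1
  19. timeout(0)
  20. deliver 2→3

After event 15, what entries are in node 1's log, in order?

[1] timeout(0) → N0(coor t1 [-])
[2] deliver 0→1 → N1(part t1 [-])
[3] deliver 1→0 → ∅
[4] crash(3) → N3(✗part t0 [-])
[5] propose(0,'s') → N0(coor t2 [-])
[6] deliver 0→2 → N2(part t1 [-])
[7] deliver 2→0 → ∅
[8] deliver 0→1 → N1(part t2 [-])
[9] deliver 1→0 → ∅
[10] deliver 0→3 → ∅
[11] deliver 3→0 → ∅
[12] deliver 0→4 → N4(part t1 [-])
[13] deliver 4→0 → ∅
[14] recover(3) → N3(part t0 [-])
[15] deliver 4→2 → ∅

empty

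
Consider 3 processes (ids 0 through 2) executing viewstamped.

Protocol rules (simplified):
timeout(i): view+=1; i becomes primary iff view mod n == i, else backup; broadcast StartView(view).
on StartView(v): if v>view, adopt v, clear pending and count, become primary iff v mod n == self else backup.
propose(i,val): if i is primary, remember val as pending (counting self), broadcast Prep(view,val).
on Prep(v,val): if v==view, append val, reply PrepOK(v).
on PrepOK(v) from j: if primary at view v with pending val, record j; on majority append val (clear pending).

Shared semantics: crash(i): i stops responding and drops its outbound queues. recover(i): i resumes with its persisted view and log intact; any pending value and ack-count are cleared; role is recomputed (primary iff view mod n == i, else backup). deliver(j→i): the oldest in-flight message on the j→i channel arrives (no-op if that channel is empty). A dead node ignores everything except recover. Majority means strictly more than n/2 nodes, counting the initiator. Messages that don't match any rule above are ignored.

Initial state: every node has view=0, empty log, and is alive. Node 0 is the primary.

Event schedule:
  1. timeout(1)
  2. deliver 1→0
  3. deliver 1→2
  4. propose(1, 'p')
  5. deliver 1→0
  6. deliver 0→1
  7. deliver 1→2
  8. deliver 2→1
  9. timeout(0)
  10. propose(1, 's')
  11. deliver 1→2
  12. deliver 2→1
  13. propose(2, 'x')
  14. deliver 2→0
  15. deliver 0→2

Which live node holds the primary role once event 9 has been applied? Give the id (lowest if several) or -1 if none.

after 1 — timeout(1): n1:prim/v1/[-]
after 2 — deliver 1→0: n0:back/v1/[-]
after 3 — deliver 1→2: n2:back/v1/[-]
after 4 — propose(1,'p'): ·
after 5 — deliver 1→0: n0:back/v1/[p]
after 6 — deliver 0→1: n1:prim/v1/[p]
after 7 — deliver 1→2: n2:back/v1/[p]
after 8 — deliver 2→1: ·
after 9 — timeout(0): n0:back/v2/[p]

1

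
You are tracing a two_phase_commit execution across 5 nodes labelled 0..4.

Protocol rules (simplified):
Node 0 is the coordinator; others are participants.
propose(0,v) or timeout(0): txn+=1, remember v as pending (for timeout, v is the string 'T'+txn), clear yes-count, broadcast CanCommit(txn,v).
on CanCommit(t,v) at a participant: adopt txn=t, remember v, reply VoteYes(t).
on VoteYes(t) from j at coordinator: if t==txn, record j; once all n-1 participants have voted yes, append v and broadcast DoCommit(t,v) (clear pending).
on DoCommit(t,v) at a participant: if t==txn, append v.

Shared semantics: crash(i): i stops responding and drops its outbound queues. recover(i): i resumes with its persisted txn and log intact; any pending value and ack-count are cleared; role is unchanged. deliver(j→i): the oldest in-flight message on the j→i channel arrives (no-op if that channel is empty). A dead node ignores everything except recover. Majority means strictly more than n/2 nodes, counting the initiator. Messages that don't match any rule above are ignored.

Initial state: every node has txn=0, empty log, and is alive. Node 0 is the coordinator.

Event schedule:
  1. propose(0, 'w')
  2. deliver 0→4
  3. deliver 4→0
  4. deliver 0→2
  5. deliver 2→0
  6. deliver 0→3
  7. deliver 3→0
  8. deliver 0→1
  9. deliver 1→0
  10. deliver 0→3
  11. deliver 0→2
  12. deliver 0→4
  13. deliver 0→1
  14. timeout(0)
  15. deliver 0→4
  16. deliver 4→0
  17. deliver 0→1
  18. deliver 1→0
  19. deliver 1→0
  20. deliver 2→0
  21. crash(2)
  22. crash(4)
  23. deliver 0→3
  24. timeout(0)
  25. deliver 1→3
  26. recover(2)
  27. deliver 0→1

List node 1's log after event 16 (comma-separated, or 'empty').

w

e1 propose(0,'w'): 0[coor,t=1,-]
e2 deliver 0→4: 4[part,t=1,-]
e3 deliver 4→0: ·
e4 deliver 0→2: 2[part,t=1,-]
e5 deliver 2→0: ·
e6 deliver 0→3: 3[part,t=1,-]
e7 deliver 3→0: ·
e8 deliver 0→1: 1[part,t=1,-]
e9 deliver 1→0: 0[coor,t=1,w]
e10 deliver 0→3: 3[part,t=1,w]
e11 deliver 0→2: 2[part,t=1,w]
e12 deliver 0→4: 4[part,t=1,w]
e13 deliver 0→1: 1[part,t=1,w]
e14 timeout(0): 0[coor,t=2,w]
e15 deliver 0→4: 4[part,t=2,w]
e16 deliver 4→0: ·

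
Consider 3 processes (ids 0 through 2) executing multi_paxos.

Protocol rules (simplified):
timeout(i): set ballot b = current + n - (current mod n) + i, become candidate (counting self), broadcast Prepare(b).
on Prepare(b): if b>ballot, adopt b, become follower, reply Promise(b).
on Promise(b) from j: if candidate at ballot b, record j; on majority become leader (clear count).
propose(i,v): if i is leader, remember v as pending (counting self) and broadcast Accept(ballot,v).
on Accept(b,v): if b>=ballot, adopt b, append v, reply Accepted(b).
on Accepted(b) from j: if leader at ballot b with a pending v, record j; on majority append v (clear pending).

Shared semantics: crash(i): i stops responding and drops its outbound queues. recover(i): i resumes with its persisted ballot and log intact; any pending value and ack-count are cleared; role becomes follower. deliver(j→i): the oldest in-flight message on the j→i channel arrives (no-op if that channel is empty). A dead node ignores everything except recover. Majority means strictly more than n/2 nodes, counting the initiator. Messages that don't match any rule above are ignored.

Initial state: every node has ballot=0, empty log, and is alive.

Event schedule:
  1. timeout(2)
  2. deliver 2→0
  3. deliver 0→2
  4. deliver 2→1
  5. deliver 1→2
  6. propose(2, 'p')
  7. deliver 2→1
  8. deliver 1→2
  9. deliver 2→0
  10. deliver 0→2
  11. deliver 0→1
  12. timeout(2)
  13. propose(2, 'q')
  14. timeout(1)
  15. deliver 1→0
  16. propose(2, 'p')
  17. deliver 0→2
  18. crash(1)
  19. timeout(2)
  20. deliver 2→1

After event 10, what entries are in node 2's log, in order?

[1] timeout(2) → N2(cand b5 [-])
[2] deliver 2→0 → N0(foll b5 [-])
[3] deliver 0→2 → N2(lead b5 [-])
[4] deliver 2→1 → N1(foll b5 [-])
[5] deliver 1→2 → ∅
[6] propose(2,'p') → ∅
[7] deliver 2→1 → N1(foll b5 [p])
[8] deliver 1→2 → N2(lead b5 [p])
[9] deliver 2→0 → N0(foll b5 [p])
[10] deliver 0→2 → ∅

p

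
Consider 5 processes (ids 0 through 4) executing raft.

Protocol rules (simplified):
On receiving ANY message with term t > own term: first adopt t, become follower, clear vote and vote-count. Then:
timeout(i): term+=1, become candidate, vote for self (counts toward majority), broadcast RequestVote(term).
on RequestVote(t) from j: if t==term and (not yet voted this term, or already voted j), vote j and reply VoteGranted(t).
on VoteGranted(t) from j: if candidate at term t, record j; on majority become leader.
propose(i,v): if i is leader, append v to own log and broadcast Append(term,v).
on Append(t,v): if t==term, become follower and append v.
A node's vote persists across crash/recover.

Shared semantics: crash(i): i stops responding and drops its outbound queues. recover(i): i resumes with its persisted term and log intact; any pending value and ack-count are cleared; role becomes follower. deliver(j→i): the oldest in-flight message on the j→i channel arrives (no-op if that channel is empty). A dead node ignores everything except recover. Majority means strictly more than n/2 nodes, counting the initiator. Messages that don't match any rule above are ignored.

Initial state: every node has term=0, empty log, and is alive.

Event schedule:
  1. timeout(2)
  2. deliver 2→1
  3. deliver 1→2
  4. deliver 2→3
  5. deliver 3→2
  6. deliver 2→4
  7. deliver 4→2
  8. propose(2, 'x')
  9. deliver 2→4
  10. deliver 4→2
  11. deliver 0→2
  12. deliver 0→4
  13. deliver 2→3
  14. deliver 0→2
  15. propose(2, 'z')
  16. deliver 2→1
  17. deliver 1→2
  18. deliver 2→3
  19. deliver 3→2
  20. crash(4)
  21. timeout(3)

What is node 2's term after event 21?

[1] timeout(2) → N2(cand t1 [-])
[2] deliver 2→1 → N1(foll t1 [-])
[3] deliver 1→2 → ∅
[4] deliver 2→3 → N3(foll t1 [-])
[5] deliver 3→2 → N2(lead t1 [-])
[6] deliver 2→4 → N4(foll t1 [-])
[7] deliver 4→2 → ∅
[8] propose(2,'x') → N2(lead t1 [x])
[9] deliver 2→4 → N4(foll t1 [x])
[10] deliver 4→2 → ∅
[11] deliver 0→2 → ∅
[12] deliver 0→4 → ∅
[13] deliver 2→3 → N3(foll t1 [x])
[14] deliver 0→2 → ∅
[15] propose(2,'z') → N2(lead t1 [x,z])
[16] deliver 2→1 → N1(foll t1 [x])
[17] deliver 1→2 → ∅
[18] deliver 2→3 → N3(foll t1 [x,z])
[19] deliver 3→2 → ∅
[20] crash(4) → N4(✗foll t1 [x])
[21] timeout(3) → N3(cand t2 [x,z])

1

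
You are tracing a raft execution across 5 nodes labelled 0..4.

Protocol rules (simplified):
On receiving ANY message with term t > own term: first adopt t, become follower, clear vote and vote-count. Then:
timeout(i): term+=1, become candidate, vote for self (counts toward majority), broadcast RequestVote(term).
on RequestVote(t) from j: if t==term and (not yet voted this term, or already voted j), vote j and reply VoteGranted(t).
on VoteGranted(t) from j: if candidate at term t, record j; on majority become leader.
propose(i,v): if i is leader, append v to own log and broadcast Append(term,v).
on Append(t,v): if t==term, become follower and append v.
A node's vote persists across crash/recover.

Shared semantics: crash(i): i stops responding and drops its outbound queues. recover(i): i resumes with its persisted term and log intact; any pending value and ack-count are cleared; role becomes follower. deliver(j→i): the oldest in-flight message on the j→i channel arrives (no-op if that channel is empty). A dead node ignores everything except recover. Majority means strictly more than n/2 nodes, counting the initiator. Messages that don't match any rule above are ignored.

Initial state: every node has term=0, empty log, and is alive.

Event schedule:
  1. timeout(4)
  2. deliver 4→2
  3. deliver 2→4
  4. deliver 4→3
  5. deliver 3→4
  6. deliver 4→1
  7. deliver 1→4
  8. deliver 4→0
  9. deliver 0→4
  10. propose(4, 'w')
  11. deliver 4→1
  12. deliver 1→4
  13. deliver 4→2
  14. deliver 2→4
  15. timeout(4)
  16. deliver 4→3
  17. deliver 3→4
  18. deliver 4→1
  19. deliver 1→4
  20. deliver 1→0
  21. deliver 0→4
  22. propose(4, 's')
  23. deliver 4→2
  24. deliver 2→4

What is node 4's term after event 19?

after 1 — timeout(4): n4:cand/t1/[-]
after 2 — deliver 4→2: n2:foll/t1/[-]
after 3 — deliver 2→4: ·
after 4 — deliver 4→3: n3:foll/t1/[-]
after 5 — deliver 3→4: n4:lead/t1/[-]
after 6 — deliver 4→1: n1:foll/t1/[-]
after 7 — deliver 1→4: ·
after 8 — deliver 4→0: n0:foll/t1/[-]
after 9 — deliver 0→4: ·
after 10 — propose(4,'w'): n4:lead/t1/[w]
after 11 — deliver 4→1: n1:foll/t1/[w]
after 12 — deliver 1→4: ·
after 13 — deliver 4→2: n2:foll/t1/[w]
after 14 — deliver 2→4: ·
after 15 — timeout(4): n4:cand/t2/[w]
after 16 — deliver 4→3: n3:foll/t1/[w]
after 17 — deliver 3→4: ·
after 18 — deliver 4→1: n1:foll/t2/[w]
after 19 — deliver 1→4: ·

2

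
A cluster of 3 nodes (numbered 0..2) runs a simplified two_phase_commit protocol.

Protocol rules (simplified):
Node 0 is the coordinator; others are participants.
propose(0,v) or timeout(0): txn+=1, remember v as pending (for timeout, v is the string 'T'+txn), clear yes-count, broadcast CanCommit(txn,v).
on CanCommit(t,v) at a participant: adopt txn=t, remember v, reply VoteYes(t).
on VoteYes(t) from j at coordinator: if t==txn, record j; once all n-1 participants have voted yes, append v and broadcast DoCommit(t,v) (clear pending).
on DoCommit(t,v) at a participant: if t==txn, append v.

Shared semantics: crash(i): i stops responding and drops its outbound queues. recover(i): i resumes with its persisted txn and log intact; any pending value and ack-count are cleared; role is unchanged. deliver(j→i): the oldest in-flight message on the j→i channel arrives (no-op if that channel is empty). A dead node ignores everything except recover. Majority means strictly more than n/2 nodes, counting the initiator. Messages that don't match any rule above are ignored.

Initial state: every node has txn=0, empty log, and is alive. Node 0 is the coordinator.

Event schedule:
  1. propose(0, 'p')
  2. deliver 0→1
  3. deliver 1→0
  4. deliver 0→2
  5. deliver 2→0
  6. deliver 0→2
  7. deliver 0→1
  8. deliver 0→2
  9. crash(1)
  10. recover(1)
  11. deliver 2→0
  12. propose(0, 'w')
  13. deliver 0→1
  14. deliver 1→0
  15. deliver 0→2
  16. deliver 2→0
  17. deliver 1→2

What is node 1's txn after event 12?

1

e1 propose(0,'p'): 0[coor,t=1,-]
e2 deliver 0→1: 1[part,t=1,-]
e3 deliver 1→0: ·
e4 deliver 0→2: 2[part,t=1,-]
e5 deliver 2→0: 0[coor,t=1,p]
e6 deliver 0→2: 2[part,t=1,p]
e7 deliver 0→1: 1[part,t=1,p]
e8 deliver 0→2: ·
e9 crash(1): 1[✗part,t=1,p]
e10 recover(1): 1[part,t=1,p]
e11 deliver 2→0: ·
e12 propose(0,'w'): 0[coor,t=2,p]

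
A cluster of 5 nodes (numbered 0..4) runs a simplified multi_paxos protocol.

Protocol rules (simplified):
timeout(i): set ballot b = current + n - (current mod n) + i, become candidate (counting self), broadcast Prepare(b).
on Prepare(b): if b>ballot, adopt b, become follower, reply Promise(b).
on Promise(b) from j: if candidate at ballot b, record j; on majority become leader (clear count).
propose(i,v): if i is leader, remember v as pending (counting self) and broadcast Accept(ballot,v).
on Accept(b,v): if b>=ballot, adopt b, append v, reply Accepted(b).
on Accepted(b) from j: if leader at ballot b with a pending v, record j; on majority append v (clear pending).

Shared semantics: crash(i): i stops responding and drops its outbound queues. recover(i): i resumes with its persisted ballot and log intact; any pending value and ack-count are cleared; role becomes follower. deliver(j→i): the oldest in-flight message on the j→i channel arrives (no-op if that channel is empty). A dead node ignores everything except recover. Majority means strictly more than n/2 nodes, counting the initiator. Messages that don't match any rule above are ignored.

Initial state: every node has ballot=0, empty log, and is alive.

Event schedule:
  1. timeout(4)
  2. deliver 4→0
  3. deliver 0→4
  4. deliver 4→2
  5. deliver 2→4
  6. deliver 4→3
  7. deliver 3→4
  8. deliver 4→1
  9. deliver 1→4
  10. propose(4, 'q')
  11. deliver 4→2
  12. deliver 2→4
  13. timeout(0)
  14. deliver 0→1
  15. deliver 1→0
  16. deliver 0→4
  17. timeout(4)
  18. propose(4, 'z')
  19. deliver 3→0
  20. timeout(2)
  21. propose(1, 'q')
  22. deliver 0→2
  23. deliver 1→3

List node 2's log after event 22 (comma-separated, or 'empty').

q

after 1 — timeout(4): n4:cand/b9/[-]
after 2 — deliver 4→0: n0:foll/b9/[-]
after 3 — deliver 0→4: ·
after 4 — deliver 4→2: n2:foll/b9/[-]
after 5 — deliver 2→4: n4:lead/b9/[-]
after 6 — deliver 4→3: n3:foll/b9/[-]
after 7 — deliver 3→4: ·
after 8 — deliver 4→1: n1:foll/b9/[-]
after 9 — deliver 1→4: ·
after 10 — propose(4,'q'): ·
after 11 — deliver 4→2: n2:foll/b9/[q]
after 12 — deliver 2→4: ·
after 13 — timeout(0): n0:cand/b10/[-]
after 14 — deliver 0→1: n1:foll/b10/[-]
after 15 — deliver 1→0: ·
after 16 — deliver 0→4: n4:foll/b10/[-]
after 17 — timeout(4): n4:cand/b19/[-]
after 18 — propose(4,'z'): ·
after 19 — deliver 3→0: ·
after 20 — timeout(2): n2:cand/b12/[q]
after 21 — propose(1,'q'): ·
after 22 — deliver 0→2: ·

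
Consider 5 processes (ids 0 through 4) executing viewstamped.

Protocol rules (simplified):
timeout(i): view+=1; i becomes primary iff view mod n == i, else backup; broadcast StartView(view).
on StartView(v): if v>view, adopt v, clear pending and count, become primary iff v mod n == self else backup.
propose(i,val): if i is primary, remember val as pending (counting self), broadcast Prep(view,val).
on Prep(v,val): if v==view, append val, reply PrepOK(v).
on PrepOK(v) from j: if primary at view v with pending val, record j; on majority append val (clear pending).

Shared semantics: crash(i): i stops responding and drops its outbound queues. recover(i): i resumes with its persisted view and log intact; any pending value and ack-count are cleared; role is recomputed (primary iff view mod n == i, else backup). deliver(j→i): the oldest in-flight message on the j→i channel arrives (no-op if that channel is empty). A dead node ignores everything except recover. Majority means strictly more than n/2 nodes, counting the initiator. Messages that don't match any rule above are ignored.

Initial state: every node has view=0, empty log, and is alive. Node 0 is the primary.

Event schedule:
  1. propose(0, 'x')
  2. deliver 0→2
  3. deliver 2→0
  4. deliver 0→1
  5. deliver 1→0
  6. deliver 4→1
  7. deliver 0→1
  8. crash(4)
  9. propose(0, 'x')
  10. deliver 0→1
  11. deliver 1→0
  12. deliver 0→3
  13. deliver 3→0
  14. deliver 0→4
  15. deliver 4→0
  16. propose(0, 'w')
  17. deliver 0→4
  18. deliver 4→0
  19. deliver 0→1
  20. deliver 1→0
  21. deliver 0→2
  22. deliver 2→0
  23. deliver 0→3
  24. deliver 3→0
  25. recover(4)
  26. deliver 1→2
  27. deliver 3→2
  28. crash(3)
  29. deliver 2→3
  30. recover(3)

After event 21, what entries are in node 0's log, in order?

e1 propose(0,'x'): ·
e2 deliver 0→2: 2[back,v=0,x]
e3 deliver 2→0: ·
e4 deliver 0→1: 1[back,v=0,x]
e5 deliver 1→0: 0[prim,v=0,x]
e6 deliver 4→1: ·
e7 deliver 0→1: ·
e8 crash(4): 4[✗back,v=0,-]
e9 propose(0,'x'): ·
e10 deliver 0→1: 1[back,v=0,x,x]
e11 deliver 1→0: ·
e12 deliver 0→3: 3[back,v=0,x]
e13 deliver 3→0: 0[prim,v=0,x,x]
e14 deliver 0→4: ·
e15 deliver 4→0: ·
e16 propose(0,'w'): ·
e17 deliver 0→4: ·
e18 deliver 4→0: ·
e19 deliver 0→1: 1[back,v=0,x,x,w]
e20 deliver 1→0: ·
e21 deliver 0→2: 2[back,v=0,x,x]

x,x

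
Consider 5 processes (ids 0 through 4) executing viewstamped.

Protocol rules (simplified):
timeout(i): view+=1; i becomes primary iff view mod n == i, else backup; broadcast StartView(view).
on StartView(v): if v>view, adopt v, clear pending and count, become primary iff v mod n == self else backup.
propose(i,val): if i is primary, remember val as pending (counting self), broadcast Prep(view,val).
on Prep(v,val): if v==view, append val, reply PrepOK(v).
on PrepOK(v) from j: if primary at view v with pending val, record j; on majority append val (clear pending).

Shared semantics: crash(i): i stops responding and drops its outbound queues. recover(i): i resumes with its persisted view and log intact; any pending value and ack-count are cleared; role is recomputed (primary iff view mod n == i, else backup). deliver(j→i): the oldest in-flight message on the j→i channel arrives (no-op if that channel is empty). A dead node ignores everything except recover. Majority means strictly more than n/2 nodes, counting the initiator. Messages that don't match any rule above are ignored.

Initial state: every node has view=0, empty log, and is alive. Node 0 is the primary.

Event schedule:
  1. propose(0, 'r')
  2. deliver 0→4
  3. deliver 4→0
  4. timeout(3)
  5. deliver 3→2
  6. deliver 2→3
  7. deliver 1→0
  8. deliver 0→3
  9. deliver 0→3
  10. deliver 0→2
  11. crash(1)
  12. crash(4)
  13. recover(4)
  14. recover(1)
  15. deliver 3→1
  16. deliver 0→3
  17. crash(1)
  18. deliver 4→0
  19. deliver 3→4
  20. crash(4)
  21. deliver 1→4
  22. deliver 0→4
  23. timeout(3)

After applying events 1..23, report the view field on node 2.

[1] propose(0,'r') → ∅
[2] deliver 0→4 → N4(back v0 [r])
[3] deliver 4→0 → ∅
[4] timeout(3) → N3(back v1 [-])
[5] deliver 3→2 → N2(back v1 [-])
[6] deliver 2→3 → ∅
[7] deliver 1→0 → ∅
[8] deliver 0→3 → ∅
[9] deliver 0→3 → ∅
[10] deliver 0→2 → ∅
[11] crash(1) → N1(✗back v0 [-])
[12] crash(4) → N4(✗back v0 [r])
[13] recover(4) → N4(back v0 [r])
[14] recover(1) → N1(back v0 [-])
[15] deliver 3→1 → N1(prim v1 [-])
[16] deliver 0→3 → ∅
[17] crash(1) → N1(✗prim v1 [-])
[18] deliver 4→0 → ∅
[19] deliver 3→4 → N4(back v1 [r])
[20] crash(4) → N4(✗back v1 [r])
[21] deliver 1→4 → ∅
[22] deliver 0→4 → ∅
[23] timeout(3) → N3(back v2 [-])

1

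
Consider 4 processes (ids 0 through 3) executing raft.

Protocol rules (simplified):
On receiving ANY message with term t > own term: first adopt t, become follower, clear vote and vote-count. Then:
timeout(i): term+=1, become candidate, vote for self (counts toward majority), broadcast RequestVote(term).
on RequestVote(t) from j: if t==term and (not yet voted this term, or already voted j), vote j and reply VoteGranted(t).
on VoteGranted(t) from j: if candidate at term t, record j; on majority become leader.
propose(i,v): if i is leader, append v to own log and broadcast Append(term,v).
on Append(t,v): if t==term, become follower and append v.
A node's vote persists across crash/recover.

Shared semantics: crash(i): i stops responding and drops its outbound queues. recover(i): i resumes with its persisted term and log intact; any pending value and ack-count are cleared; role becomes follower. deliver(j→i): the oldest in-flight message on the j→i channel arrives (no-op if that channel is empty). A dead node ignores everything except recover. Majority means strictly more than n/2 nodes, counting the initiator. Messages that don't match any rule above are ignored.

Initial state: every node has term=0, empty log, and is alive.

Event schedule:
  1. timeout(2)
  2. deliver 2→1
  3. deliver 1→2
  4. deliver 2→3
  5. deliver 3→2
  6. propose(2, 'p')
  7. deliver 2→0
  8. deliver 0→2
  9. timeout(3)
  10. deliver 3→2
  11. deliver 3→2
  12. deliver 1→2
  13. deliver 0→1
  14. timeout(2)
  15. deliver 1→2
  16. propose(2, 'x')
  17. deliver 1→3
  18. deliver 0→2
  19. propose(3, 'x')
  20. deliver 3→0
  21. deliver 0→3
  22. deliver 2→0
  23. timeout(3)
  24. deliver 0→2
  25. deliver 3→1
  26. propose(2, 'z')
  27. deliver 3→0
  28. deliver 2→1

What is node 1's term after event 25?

2

after 1 — timeout(2): n2:cand/t1/[-]
after 2 — deliver 2→1: n1:foll/t1/[-]
after 3 — deliver 1→2: ·
after 4 — deliver 2→3: n3:foll/t1/[-]
after 5 — deliver 3→2: n2:lead/t1/[-]
after 6 — propose(2,'p'): n2:lead/t1/[p]
after 7 — deliver 2→0: n0:foll/t1/[-]
after 8 — deliver 0→2: ·
after 9 — timeout(3): n3:cand/t2/[-]
after 10 — deliver 3→2: n2:foll/t2/[p]
after 11 — deliver 3→2: ·
after 12 — deliver 1→2: ·
after 13 — deliver 0→1: ·
after 14 — timeout(2): n2:cand/t3/[p]
after 15 — deliver 1→2: ·
after 16 — propose(2,'x'): ·
after 17 — deliver 1→3: ·
after 18 — deliver 0→2: ·
after 19 — propose(3,'x'): ·
after 20 — deliver 3→0: n0:foll/t2/[-]
after 21 — deliver 0→3: ·
after 22 — deliver 2→0: ·
after 23 — timeout(3): n3:cand/t3/[-]
after 24 — deliver 0→2: ·
after 25 — deliver 3→1: n1:foll/t2/[-]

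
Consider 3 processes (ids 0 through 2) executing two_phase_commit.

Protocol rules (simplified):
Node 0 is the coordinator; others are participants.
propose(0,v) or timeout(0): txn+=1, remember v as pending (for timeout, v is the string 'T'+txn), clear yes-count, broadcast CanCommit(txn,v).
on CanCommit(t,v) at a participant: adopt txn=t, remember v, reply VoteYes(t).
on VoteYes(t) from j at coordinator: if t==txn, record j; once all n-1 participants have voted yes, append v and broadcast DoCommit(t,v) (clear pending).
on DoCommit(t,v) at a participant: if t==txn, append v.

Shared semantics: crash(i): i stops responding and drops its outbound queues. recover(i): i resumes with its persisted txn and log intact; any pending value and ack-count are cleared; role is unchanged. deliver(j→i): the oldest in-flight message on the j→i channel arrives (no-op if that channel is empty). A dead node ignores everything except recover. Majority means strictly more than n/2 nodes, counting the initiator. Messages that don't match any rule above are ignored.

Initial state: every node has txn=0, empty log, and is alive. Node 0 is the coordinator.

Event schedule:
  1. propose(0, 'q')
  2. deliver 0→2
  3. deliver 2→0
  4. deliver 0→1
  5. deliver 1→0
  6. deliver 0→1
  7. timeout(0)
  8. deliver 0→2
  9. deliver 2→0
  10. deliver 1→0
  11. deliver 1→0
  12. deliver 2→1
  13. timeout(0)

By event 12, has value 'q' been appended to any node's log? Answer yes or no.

yes

step 1 propose(0,'q'): 0={coor,t=1,log=-}
step 2 deliver 0→2: 2={part,t=1,log=-}
step 3 deliver 2→0: —
step 4 deliver 0→1: 1={part,t=1,log=-}
step 5 deliver 1→0: 0={coor,t=1,log=q}
step 6 deliver 0→1: 1={part,t=1,log=q}
step 7 timeout(0): 0={coor,t=2,log=q}
step 8 deliver 0→2: 2={part,t=1,log=q}
step 9 deliver 2→0: —
step 10 deliver 1→0: —
step 11 deliver 1→0: —
step 12 deliver 2→1: —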